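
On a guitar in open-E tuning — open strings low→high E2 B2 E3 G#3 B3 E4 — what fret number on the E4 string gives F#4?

2

F#4 is 2 semitones above the open E4 (E–F–F#), so it sits at fret 2.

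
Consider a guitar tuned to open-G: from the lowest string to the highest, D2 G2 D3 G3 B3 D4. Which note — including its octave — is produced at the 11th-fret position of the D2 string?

The open D2 string plus 11 semitones: D–D#–E–F–…–B–C–C#.
The walk passes from B into C once, so the octave number goes from 2 to 3.
(Equivalently spelled D♭3.)

C♯3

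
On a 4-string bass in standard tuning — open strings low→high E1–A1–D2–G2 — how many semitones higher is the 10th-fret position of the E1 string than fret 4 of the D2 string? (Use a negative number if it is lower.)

-4 semitones

E1 at fret 10 → D2 (MIDI 38); D2 at fret 4 → F#2 (MIDI 42).
38 − 42 = -4, so the two pitches are 4 semitones apart.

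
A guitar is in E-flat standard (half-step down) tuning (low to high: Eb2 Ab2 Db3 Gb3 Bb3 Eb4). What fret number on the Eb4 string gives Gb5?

Gb5 is 15 semitones above the open Eb4 (Eb–E–F–Gb–…–E–F–Gb), so it sits at fret 15.

15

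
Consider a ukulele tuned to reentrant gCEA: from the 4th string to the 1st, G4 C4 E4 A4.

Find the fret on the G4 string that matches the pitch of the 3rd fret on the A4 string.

A4 at fret 3 is A4 + 3 semitones = C5.
The open G4 string is 2 semitones below the open A4, so the same pitch on the G4 string lies at fret 3 + 2 = 5.

5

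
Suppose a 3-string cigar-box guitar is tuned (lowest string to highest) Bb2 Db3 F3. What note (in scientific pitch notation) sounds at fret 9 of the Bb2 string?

G3

The open Bb2 string plus 9 semitones: Bb–B–C–Db–D–Eb–E–F–Gb–G.
The walk passes from B into C once, so the octave number goes from 2 to 3.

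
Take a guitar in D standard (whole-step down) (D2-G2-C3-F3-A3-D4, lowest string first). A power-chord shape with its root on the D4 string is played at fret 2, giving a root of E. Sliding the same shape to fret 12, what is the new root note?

Moving from fret 2 to fret 12 shifts the root by 10 semitones.
E up 10 semitones is D.

D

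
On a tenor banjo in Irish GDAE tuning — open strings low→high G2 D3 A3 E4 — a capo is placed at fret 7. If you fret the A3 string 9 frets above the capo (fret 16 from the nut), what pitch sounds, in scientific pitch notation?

The capo raises the open A3 by 7 semitones to E4; fretting 9 more gives A3 + 7 + 9 = A3 + 16 semitones = C#5.

C#5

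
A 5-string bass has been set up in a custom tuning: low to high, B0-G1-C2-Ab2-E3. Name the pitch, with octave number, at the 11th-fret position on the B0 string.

Bb1

The open B0 string plus 11 semitones: B–C–Db–D–…–Ab–A–Bb.
The walk passes from B into C once, so the octave number goes from 0 to 1.
(Equivalently spelled A#1.)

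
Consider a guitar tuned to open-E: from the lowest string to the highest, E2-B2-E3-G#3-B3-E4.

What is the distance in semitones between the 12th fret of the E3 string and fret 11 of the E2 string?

13 semitones

E3 at fret 12 → E4 (MIDI 64); E2 at fret 11 → D#3 (MIDI 51).
64 − 51 = 13, so the two pitches are 13 semitones apart, with E4 the higher.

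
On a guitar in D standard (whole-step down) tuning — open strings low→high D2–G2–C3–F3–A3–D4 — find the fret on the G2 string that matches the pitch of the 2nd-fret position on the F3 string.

12

Fret 2 on F3 is MIDI 53 + 2 = 55 (G3). On the G2 string (open MIDI 43), that pitch is 55 − 43 = fret 12.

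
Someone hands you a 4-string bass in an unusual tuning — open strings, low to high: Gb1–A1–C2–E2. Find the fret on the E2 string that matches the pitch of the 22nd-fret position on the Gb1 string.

12

Fret 22 on Gb1 is MIDI 30 + 22 = 52 (E3). On the E2 string (open MIDI 40), that pitch is 52 − 40 = fret 12.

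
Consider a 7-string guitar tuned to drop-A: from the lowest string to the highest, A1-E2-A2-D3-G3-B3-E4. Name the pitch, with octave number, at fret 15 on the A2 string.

C4

The open A2 string plus 15 semitones: A–A#–B–C–…–A#–B–C.
The walk passes from B into C 2 times, so the octave number goes from 2 to 4.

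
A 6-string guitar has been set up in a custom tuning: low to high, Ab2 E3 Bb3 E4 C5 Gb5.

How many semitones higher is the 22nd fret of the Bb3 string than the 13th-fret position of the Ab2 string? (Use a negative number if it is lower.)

Bb3 at fret 22 → Ab5 (MIDI 80); Ab2 at fret 13 → A3 (MIDI 57).
80 − 57 = 23, so the two pitches are 23 semitones apart.

23 semitones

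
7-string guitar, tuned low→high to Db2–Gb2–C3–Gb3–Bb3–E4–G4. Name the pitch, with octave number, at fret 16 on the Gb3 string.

Each fret is one semitone, so Gb3 + 16 = Bb4.

Bb4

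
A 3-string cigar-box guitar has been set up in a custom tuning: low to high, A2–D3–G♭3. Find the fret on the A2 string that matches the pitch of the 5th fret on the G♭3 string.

G♭3 at fret 5 is G♭3 + 5 semitones = B3.
The open A2 string is 9 semitones below the open G♭3, so the same pitch on the A2 string lies at fret 5 + 9 = 14.

14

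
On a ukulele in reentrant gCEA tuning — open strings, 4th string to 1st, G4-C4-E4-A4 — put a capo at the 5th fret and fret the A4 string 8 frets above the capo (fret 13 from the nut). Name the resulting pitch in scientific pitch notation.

A♯5

The capo raises the open A4 by 5 semitones to D5; fretting 8 more gives A4 + 5 + 8 = A4 + 13 semitones = A♯5.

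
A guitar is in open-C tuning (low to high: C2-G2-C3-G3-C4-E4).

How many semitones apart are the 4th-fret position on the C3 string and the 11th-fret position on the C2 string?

C3 at fret 4 → E3 (MIDI 52); C2 at fret 11 → B2 (MIDI 47).
52 − 47 = 5, so the two pitches are 5 semitones apart, with E3 the higher.

5 semitones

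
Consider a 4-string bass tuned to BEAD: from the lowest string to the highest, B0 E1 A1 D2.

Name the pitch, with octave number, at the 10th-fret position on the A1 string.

A1 is MIDI 33. Adding 10 gives 43, which is G2.

G2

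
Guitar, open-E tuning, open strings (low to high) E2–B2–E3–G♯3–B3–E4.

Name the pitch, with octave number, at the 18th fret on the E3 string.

E3 is MIDI 52. Adding 18 gives 70, which is A♯4.
(Equivalently spelled B♭4.)

A♯4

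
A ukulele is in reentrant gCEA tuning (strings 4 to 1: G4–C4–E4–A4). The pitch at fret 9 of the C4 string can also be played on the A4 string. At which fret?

Fret 9 on C4 is MIDI 60 + 9 = 69 (A4). On the A4 string (open MIDI 69), that pitch is 69 − 69 = fret 0.

0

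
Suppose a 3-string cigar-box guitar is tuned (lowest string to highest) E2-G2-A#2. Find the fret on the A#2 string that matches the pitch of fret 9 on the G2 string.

Fret 9 on G2 is MIDI 43 + 9 = 52 (E3). On the A#2 string (open MIDI 46), that pitch is 52 − 46 = fret 6.

6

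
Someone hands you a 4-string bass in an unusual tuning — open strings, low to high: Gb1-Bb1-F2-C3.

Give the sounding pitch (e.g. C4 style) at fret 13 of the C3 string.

C3 is MIDI 48. Adding 13 gives 61, which is Db4.

Db4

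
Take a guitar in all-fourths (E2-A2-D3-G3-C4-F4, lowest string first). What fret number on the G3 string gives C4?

C4 is 5 semitones above the open G3 (G–G#–A–A#–B–C), so it sits at fret 5.

5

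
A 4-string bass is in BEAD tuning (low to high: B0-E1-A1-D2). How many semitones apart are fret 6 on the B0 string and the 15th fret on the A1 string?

19 semitones

B0 at fret 6 → F1 (MIDI 29); A1 at fret 15 → C3 (MIDI 48).
29 − 48 = -19, so the two pitches are 19 semitones apart, with C3 the higher.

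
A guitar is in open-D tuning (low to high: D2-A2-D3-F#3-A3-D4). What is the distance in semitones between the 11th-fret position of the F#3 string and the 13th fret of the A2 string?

F#3 at fret 11 → F4 (MIDI 65); A2 at fret 13 → A#3 (MIDI 58).
65 − 58 = 7, so the two pitches are 7 semitones apart, with F4 the higher.

7 semitones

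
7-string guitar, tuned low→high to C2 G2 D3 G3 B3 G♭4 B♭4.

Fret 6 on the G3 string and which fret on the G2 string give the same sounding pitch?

18

Fret 6 on G3 is MIDI 55 + 6 = 61 (D♭4). On the G2 string (open MIDI 43), that pitch is 61 − 43 = fret 18.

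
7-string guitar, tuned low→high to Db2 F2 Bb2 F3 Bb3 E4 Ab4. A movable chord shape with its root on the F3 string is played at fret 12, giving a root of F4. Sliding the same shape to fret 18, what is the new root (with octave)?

Moving from fret 12 to fret 18 shifts the root by 6 semitones.
F4 up 6 semitones is B4.

B4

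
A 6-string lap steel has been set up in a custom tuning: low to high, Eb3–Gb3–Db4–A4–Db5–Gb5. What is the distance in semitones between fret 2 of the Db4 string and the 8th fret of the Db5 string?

Db4 at fret 2 → Eb4 (MIDI 63); Db5 at fret 8 → A5 (MIDI 81).
63 − 81 = -18, so the two pitches are 18 semitones apart, with A5 the higher.

18 semitones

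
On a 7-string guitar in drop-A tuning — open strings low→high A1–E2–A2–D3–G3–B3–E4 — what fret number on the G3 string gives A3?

2

A3 is 2 semitones above the open G3 (G–G#–A), so it sits at fret 2.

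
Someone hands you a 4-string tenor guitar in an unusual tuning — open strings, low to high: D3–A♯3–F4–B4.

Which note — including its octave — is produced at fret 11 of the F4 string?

F4 is MIDI 65. Adding 11 gives 76, which is E5.

E5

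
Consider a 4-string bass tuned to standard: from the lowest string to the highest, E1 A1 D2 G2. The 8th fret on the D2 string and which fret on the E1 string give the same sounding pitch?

D2 at fret 8 is D2 + 8 semitones = A#2.
The open E1 string is 10 semitones below the open D2, so the same pitch on the E1 string lies at fret 8 + 10 = 18.

18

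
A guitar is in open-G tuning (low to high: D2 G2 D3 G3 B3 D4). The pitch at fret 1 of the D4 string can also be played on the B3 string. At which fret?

4

Fret 1 on D4 is MIDI 62 + 1 = 63 (D♯4). On the B3 string (open MIDI 59), that pitch is 63 − 59 = fret 4.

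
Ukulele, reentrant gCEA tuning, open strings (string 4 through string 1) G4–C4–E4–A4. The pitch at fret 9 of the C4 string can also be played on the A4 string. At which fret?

Fret 9 on C4 is MIDI 60 + 9 = 69 (A4). On the A4 string (open MIDI 69), that pitch is 69 − 69 = fret 0.

0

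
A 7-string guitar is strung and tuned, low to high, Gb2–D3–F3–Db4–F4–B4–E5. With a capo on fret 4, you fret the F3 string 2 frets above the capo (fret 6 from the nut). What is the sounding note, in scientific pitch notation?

B3

The capo raises the open F3 by 4 semitones to A3; fretting 2 more gives F3 + 4 + 2 = F3 + 6 semitones = B3.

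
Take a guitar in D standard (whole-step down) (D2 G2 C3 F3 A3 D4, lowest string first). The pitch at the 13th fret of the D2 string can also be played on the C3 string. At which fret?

3

D2 at fret 13 is D2 + 13 semitones = D#3.
The open C3 string is 10 semitones above the open D2, so the same pitch on the C3 string lies at fret 13 − 10 = 3.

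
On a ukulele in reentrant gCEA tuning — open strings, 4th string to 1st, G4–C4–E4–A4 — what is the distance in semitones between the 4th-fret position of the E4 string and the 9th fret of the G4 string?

E4 at fret 4 → G#4 (MIDI 68); G4 at fret 9 → E5 (MIDI 76).
68 − 76 = -8, so the two pitches are 8 semitones apart, with E5 the higher.

8 semitones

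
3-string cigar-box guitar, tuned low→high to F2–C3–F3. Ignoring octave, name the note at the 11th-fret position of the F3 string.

E

Each fret is one semitone, so F3 + 11 = E.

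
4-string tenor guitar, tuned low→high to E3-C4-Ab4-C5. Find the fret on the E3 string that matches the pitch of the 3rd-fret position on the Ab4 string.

19

Ab4 at fret 3 is Ab4 + 3 semitones = B4.
The open E3 string is 16 semitones below the open Ab4, so the same pitch on the E3 string lies at fret 3 + 16 = 19.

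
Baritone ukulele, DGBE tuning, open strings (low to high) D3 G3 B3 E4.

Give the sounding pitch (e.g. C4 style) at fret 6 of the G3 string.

Each fret is one semitone, so G3 + 6 = C#4.

C#4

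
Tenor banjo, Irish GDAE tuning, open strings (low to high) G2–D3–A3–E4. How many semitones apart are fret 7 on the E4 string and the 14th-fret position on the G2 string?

E4 at fret 7 → B4 (MIDI 71); G2 at fret 14 → A3 (MIDI 57).
71 − 57 = 14, so the two pitches are 14 semitones apart, with B4 the higher.

14 semitones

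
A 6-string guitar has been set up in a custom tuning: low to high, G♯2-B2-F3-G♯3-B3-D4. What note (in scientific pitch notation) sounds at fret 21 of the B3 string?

G♯5

B3 is MIDI 59. Adding 21 gives 80, which is G♯5.
(Equivalently spelled A♭5.)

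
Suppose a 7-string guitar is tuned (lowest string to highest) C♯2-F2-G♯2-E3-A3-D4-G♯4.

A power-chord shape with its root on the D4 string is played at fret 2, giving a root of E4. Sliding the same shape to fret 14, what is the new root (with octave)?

E5

Moving from fret 2 to fret 14 shifts the root by 12 semitones.
E4 up 12 semitones is E5.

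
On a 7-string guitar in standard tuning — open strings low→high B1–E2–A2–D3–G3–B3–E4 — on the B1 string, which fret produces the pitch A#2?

A#2 is 11 semitones above the open B1 (B–C–C#–D–…–G#–A–A#), so it sits at fret 11.

11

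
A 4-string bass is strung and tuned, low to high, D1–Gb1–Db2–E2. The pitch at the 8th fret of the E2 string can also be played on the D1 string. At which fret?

E2 at fret 8 is E2 + 8 semitones = C3.
The open D1 string is 14 semitones below the open E2, so the same pitch on the D1 string lies at fret 8 + 14 = 22.

22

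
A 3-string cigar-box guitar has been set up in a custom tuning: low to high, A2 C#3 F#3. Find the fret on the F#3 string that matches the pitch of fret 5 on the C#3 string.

0

Fret 5 on C#3 is MIDI 49 + 5 = 54 (F#3). On the F#3 string (open MIDI 54), that pitch is 54 − 54 = fret 0.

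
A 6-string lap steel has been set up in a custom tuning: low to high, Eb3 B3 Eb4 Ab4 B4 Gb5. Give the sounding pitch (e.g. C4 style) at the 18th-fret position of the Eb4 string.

A5

Eb4 is MIDI 63. Adding 18 gives 81, which is A5.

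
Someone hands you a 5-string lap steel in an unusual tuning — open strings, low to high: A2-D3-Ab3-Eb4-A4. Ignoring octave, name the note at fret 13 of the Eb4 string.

E

The open Eb4 string plus 13 semitones: Eb–E–F–Gb–…–D–Eb–E.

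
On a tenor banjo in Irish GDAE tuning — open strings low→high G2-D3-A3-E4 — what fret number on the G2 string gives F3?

10

F3 is 10 semitones above the open G2 (G–G#–A–A#–…–D#–E–F), so it sits at fret 10.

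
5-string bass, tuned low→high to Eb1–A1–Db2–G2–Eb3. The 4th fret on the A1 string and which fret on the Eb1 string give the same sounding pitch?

10

Fret 4 on A1 is MIDI 33 + 4 = 37 (Db2). On the Eb1 string (open MIDI 27), that pitch is 37 − 27 = fret 10.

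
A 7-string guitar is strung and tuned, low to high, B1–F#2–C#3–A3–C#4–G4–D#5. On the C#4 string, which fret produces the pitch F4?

4

F4 is 4 semitones above the open C#4 (C#–D–D#–E–F), so it sits at fret 4.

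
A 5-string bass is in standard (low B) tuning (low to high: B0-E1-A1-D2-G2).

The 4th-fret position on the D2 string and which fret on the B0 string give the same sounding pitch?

19

Fret 4 on D2 is MIDI 38 + 4 = 42 (F♯2). On the B0 string (open MIDI 23), that pitch is 42 − 23 = fret 19.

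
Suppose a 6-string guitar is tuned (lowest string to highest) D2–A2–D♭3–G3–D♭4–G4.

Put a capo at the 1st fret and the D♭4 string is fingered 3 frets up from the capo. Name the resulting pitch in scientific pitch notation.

F4

The capo raises the open D♭4 by 1 semitone to D4; fretting 3 more gives D♭4 + 1 + 3 = D♭4 + 4 semitones = F4.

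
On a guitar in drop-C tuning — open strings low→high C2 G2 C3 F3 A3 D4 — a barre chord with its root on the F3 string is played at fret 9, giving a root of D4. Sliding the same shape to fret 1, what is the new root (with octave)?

F#3

Moving from fret 9 to fret 1 shifts the root by -8 semitones.
D4 down 8 semitones is F#3.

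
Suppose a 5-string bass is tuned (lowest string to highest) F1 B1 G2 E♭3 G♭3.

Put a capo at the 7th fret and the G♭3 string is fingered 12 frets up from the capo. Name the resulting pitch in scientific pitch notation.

The capo raises the open G♭3 by 7 semitones to D♭4; fretting 12 more gives G♭3 + 7 + 12 = G♭3 + 19 semitones = D♭5.

D♭5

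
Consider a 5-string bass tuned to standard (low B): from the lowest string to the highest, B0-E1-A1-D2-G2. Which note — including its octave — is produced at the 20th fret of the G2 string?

Each fret is one semitone, so G2 + 20 = D#4.
(Equivalently spelled Eb4.)

D#4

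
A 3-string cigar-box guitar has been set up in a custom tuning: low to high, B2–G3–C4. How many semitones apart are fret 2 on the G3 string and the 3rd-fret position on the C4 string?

G3 at fret 2 → A3 (MIDI 57); C4 at fret 3 → Eb4 (MIDI 63).
57 − 63 = -6, so the two pitches are 6 semitones apart, with Eb4 the higher.

6 semitones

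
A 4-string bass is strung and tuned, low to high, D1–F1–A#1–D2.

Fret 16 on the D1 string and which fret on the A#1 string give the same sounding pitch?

Fret 16 on D1 is MIDI 26 + 16 = 42 (F#2). On the A#1 string (open MIDI 34), that pitch is 42 − 34 = fret 8.

8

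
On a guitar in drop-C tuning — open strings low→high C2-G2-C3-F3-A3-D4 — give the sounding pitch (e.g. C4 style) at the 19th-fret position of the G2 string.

D4

The open G2 string plus 19 semitones: G–G#–A–A#–…–C–C#–D.
The walk passes from B into C 2 times, so the octave number goes from 2 to 4.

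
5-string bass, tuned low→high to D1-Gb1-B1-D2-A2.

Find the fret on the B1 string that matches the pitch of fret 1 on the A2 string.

A2 at fret 1 is A2 + 1 semitone = Bb2.
The open B1 string is 10 semitones below the open A2, so the same pitch on the B1 string lies at fret 1 + 10 = 11.

11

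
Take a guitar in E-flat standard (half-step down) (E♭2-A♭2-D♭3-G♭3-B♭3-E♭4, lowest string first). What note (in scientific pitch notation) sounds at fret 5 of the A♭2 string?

D♭3

Each fret is one semitone, so A♭2 + 5 = D♭3.
(Equivalently spelled C♯3.)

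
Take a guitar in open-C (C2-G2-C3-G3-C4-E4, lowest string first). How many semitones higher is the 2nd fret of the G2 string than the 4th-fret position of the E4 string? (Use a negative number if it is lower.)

-23 semitones

G2 at fret 2 → A2 (MIDI 45); E4 at fret 4 → G#4 (MIDI 68).
45 − 68 = -23, so the two pitches are 23 semitones apart.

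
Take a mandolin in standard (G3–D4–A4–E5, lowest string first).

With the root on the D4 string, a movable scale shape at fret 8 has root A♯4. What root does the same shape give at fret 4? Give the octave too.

Moving from fret 8 to fret 4 shifts the root by -4 semitones.
A♯4 down 4 semitones is F♯4.

F♯4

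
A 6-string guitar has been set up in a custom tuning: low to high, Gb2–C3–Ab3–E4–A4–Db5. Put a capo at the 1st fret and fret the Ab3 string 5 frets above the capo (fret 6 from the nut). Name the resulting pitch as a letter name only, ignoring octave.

The capo raises the open Ab3 by 1 semitone to A3; fretting 5 more gives Ab3 + 1 + 5 = Ab3 + 6 semitones, landing on D.

D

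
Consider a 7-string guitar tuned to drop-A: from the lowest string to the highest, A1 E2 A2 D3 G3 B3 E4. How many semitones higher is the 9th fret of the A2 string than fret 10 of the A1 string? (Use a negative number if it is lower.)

11 semitones

A2 at fret 9 → F#3 (MIDI 54); A1 at fret 10 → G2 (MIDI 43).
54 − 43 = 11, so the two pitches are 11 semitones apart.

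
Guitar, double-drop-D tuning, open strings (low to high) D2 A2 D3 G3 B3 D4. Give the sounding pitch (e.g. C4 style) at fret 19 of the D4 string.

D4 is MIDI 62. Adding 19 gives 81, which is A5.

A5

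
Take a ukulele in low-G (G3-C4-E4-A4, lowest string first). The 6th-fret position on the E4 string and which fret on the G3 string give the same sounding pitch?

15

Fret 6 on E4 is MIDI 64 + 6 = 70 (A♯4). On the G3 string (open MIDI 55), that pitch is 70 − 55 = fret 15.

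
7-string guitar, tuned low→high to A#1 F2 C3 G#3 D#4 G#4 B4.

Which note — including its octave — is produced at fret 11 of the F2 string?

E3

F2 is MIDI 41. Adding 11 gives 52, which is E3.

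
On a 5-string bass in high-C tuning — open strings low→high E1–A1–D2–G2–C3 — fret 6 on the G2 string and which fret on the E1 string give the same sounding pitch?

21

G2 at fret 6 is G2 + 6 semitones = C#3.
The open E1 string is 15 semitones below the open G2, so the same pitch on the E1 string lies at fret 6 + 15 = 21.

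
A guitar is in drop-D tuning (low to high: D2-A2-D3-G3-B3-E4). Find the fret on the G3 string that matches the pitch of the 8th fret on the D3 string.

Fret 8 on D3 is MIDI 50 + 8 = 58 (A#3). On the G3 string (open MIDI 55), that pitch is 58 − 55 = fret 3.

3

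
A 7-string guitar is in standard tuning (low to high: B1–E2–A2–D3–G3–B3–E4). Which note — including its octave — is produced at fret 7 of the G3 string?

D4

The open G3 string plus 7 semitones: G–G#–A–A#–B–C–C#–D.
The walk passes from B into C once, so the octave number goes from 3 to 4.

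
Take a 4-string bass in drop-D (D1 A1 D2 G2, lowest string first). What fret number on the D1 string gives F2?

15

F2 is 15 semitones above the open D1 (D–D#–E–F–…–D#–E–F), so it sits at fret 15.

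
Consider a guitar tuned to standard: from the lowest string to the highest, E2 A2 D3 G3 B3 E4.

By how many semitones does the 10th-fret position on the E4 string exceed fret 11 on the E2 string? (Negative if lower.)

23 semitones

E4 at fret 10 → D5 (MIDI 74); E2 at fret 11 → D#3 (MIDI 51).
74 − 51 = 23, so the two pitches are 23 semitones apart.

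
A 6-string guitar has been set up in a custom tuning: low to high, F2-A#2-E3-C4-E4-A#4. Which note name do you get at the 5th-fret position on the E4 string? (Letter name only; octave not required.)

Each fret is one semitone, so E4 + 5 = A.

A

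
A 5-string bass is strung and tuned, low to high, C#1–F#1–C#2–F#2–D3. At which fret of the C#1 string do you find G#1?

G#1 is 7 semitones above the open C#1 (C#–D–D#–E–F–F#–G–G#), so it sits at fret 7.

7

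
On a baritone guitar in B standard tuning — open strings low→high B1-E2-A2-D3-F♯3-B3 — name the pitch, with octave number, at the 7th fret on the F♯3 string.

Each fret is one semitone, so F♯3 + 7 = C♯4.

C♯4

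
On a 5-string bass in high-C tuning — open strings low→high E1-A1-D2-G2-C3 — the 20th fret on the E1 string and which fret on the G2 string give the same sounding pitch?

5

Fret 20 on E1 is MIDI 28 + 20 = 48 (C3). On the G2 string (open MIDI 43), that pitch is 48 − 43 = fret 5.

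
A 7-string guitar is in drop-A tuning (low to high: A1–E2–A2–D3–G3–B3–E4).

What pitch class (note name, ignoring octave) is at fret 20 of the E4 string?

C

Each fret is one semitone, so E4 + 20 = C.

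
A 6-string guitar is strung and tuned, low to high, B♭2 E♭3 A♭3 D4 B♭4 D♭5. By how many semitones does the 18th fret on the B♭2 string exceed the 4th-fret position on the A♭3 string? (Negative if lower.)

4 semitones

B♭2 at fret 18 → E4 (MIDI 64); A♭3 at fret 4 → C4 (MIDI 60).
64 − 60 = 4, so the two pitches are 4 semitones apart.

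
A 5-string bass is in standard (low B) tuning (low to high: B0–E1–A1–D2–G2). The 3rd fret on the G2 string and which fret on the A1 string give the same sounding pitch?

Fret 3 on G2 is MIDI 43 + 3 = 46 (A#2). On the A1 string (open MIDI 33), that pitch is 46 − 33 = fret 13.

13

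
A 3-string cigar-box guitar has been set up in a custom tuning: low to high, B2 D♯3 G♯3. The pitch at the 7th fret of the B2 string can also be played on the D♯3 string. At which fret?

B2 at fret 7 is B2 + 7 semitones = F♯3.
The open D♯3 string is 4 semitones above the open B2, so the same pitch on the D♯3 string lies at fret 7 − 4 = 3.

3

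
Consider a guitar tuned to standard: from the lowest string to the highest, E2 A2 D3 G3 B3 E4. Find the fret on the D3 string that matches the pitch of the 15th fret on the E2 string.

Fret 15 on E2 is MIDI 40 + 15 = 55 (G3). On the D3 string (open MIDI 50), that pitch is 55 − 50 = fret 5.

5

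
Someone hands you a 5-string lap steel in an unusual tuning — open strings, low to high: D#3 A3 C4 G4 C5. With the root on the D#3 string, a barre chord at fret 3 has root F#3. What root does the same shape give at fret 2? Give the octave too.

F3

Moving from fret 3 to fret 2 shifts the root by -1 semitone.
F#3 down 1 semitone is F3.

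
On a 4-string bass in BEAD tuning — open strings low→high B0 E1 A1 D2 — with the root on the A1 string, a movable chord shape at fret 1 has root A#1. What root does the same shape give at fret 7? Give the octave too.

E2

Moving from fret 1 to fret 7 shifts the root by 6 semitones.
A#1 up 6 semitones is E2.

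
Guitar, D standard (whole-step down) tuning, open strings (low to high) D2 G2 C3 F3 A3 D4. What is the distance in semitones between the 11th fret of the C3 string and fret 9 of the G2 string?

7 semitones

C3 at fret 11 → B3 (MIDI 59); G2 at fret 9 → E3 (MIDI 52).
59 − 52 = 7, so the two pitches are 7 semitones apart, with B3 the higher.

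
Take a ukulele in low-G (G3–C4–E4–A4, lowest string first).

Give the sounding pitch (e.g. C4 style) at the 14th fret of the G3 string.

G3 is MIDI 55. Adding 14 gives 69, which is A4.

A4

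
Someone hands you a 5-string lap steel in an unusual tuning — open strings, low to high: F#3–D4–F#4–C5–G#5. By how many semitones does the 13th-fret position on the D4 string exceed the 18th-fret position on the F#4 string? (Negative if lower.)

-9 semitones

D4 at fret 13 → D#5 (MIDI 75); F#4 at fret 18 → C6 (MIDI 84).
75 − 84 = -9, so the two pitches are 9 semitones apart.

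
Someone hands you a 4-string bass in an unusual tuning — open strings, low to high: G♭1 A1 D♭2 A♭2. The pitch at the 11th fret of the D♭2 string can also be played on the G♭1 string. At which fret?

D♭2 at fret 11 is D♭2 + 11 semitones = C3.
The open G♭1 string is 7 semitones below the open D♭2, so the same pitch on the G♭1 string lies at fret 11 + 7 = 18.

18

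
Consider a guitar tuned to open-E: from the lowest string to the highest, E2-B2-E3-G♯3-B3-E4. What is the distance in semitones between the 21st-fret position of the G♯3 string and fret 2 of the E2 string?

35 semitones

G♯3 at fret 21 → F5 (MIDI 77); E2 at fret 2 → F♯2 (MIDI 42).
77 − 42 = 35, so the two pitches are 35 semitones apart, with F5 the higher.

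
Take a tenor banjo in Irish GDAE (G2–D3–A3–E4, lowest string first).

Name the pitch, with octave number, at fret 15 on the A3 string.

C5

Each fret is one semitone, so A3 + 15 = C5.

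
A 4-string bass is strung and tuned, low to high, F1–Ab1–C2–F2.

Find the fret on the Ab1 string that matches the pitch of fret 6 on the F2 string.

Fret 6 on F2 is MIDI 41 + 6 = 47 (B2). On the Ab1 string (open MIDI 32), that pitch is 47 − 32 = fret 15.

15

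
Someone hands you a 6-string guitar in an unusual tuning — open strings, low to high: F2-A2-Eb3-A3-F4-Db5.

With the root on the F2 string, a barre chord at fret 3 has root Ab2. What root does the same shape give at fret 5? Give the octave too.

Bb2

Moving from fret 3 to fret 5 shifts the root by 2 semitones.
Ab2 up 2 semitones is Bb2.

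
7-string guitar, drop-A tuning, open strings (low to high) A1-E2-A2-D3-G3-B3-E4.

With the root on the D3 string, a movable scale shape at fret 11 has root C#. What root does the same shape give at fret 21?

Moving from fret 11 to fret 21 shifts the root by 10 semitones.
C# up 10 semitones is B.

B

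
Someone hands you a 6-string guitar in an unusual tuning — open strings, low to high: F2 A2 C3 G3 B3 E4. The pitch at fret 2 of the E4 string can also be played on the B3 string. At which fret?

Fret 2 on E4 is MIDI 64 + 2 = 66 (F#4). On the B3 string (open MIDI 59), that pitch is 66 − 59 = fret 7.

7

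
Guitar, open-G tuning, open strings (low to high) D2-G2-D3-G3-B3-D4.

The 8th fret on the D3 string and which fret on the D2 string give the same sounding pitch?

Fret 8 on D3 is MIDI 50 + 8 = 58 (A♯3). On the D2 string (open MIDI 38), that pitch is 58 − 38 = fret 20.

20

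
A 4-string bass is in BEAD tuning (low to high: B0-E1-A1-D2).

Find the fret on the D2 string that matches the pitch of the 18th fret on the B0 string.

B0 at fret 18 is B0 + 18 semitones = F2.
The open D2 string is 15 semitones above the open B0, so the same pitch on the D2 string lies at fret 18 − 15 = 3.

3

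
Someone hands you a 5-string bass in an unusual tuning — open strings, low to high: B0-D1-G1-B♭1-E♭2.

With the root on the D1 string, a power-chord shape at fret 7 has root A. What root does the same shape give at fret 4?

G♭

Moving from fret 7 to fret 4 shifts the root by -3 semitones.
A down 3 semitones is G♭.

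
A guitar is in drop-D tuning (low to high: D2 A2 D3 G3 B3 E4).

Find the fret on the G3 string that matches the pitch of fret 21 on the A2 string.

Fret 21 on A2 is MIDI 45 + 21 = 66 (F#4). On the G3 string (open MIDI 55), that pitch is 66 − 55 = fret 11.

11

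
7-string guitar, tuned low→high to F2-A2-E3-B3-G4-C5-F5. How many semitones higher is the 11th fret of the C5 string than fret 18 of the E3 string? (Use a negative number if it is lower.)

C5 at fret 11 → B5 (MIDI 83); E3 at fret 18 → Bb4 (MIDI 70).
83 − 70 = 13, so the two pitches are 13 semitones apart.

13 semitones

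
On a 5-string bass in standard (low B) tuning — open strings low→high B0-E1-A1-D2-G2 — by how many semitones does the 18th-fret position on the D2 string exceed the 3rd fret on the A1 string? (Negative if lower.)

20 semitones

D2 at fret 18 → G♯3 (MIDI 56); A1 at fret 3 → C2 (MIDI 36).
56 − 36 = 20, so the two pitches are 20 semitones apart.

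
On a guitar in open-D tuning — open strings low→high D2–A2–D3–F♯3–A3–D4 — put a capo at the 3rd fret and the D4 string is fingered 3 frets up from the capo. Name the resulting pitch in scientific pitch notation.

The capo raises the open D4 by 3 semitones to F4; fretting 3 more gives D4 + 3 + 3 = D4 + 6 semitones = G♯4.

G♯4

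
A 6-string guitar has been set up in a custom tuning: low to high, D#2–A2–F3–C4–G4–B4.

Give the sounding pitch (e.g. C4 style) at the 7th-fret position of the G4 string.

Each fret is one semitone, so G4 + 7 = D5.

D5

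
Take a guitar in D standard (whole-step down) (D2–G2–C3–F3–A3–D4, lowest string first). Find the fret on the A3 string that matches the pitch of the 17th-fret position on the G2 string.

3

G2 at fret 17 is G2 + 17 semitones = C4.
The open A3 string is 14 semitones above the open G2, so the same pitch on the A3 string lies at fret 17 − 14 = 3.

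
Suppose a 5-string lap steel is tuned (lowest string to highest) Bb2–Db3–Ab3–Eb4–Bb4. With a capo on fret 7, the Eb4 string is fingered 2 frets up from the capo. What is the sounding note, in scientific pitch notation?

C5

The capo raises the open Eb4 by 7 semitones to Bb4; fretting 2 more gives Eb4 + 7 + 2 = Eb4 + 9 semitones = C5.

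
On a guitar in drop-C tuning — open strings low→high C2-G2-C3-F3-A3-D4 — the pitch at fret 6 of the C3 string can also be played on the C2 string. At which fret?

18

C3 at fret 6 is C3 + 6 semitones = F♯3.
The open C2 string is 12 semitones below the open C3, so the same pitch on the C2 string lies at fret 6 + 12 = 18.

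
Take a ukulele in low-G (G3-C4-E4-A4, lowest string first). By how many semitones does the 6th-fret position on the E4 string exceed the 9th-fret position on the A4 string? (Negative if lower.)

E4 at fret 6 → A♯4 (MIDI 70); A4 at fret 9 → F♯5 (MIDI 78).
70 − 78 = -8, so the two pitches are 8 semitones apart.

-8 semitones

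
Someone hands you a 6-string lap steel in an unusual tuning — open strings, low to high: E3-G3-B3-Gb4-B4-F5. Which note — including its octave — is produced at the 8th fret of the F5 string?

The open F5 string plus 8 semitones: F–Gb–G–Ab–A–Bb–B–C–Db.
The walk passes from B into C once, so the octave number goes from 5 to 6.
(Equivalently spelled C#6.)

Db6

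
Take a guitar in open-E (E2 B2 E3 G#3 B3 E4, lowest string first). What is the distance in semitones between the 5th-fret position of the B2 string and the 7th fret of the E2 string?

5 semitones

B2 at fret 5 → E3 (MIDI 52); E2 at fret 7 → B2 (MIDI 47).
52 − 47 = 5, so the two pitches are 5 semitones apart, with E3 the higher.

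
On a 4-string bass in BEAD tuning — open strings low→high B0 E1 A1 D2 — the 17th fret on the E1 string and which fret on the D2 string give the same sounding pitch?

7

E1 at fret 17 is E1 + 17 semitones = A2.
The open D2 string is 10 semitones above the open E1, so the same pitch on the D2 string lies at fret 17 − 10 = 7.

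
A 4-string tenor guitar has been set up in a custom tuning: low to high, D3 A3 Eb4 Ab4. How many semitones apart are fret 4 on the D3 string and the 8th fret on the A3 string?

11 semitones

D3 at fret 4 → Gb3 (MIDI 54); A3 at fret 8 → F4 (MIDI 65).
54 − 65 = -11, so the two pitches are 11 semitones apart, with F4 the higher.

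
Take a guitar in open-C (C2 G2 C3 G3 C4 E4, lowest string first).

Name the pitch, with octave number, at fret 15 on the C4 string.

The open C4 string plus 15 semitones: C–C#–D–D#–…–C#–D–D#.
The walk passes from B into C once, so the octave number goes from 4 to 5.
(Equivalently spelled E♭5.)

D♯5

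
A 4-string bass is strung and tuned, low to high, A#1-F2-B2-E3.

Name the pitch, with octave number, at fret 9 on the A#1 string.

The open A#1 string plus 9 semitones: A#–B–C–C#–D–D#–E–F–F#–G.
The walk passes from B into C once, so the octave number goes from 1 to 2.

G2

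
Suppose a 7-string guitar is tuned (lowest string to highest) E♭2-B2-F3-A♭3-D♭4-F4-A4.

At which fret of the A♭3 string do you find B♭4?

14

B♭4 is 14 semitones above the open A♭3 (Ab–A–Bb–B–…–Ab–A–Bb), so it sits at fret 14.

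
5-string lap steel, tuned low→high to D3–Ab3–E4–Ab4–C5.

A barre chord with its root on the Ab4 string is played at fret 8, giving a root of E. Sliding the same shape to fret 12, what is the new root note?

Ab

Moving from fret 8 to fret 12 shifts the root by 4 semitones.
E up 4 semitones is Ab.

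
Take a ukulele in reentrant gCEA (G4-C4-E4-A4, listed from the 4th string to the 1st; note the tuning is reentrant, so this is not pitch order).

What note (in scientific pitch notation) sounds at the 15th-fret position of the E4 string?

Each fret is one semitone, so E4 + 15 = G5.

G5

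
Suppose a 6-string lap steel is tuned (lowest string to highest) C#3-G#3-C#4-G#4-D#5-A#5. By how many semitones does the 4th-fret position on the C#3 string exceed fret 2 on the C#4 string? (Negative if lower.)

-10 semitones

C#3 at fret 4 → F3 (MIDI 53); C#4 at fret 2 → D#4 (MIDI 63).
53 − 63 = -10, so the two pitches are 10 semitones apart.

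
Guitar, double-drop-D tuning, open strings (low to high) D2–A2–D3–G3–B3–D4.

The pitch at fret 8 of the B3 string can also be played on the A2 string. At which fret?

22

B3 at fret 8 is B3 + 8 semitones = G4.
The open A2 string is 14 semitones below the open B3, so the same pitch on the A2 string lies at fret 8 + 14 = 22.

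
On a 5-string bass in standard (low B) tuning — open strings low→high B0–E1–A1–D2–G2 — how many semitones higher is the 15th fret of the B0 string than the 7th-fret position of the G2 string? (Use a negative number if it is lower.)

-12 semitones

B0 at fret 15 → D2 (MIDI 38); G2 at fret 7 → D3 (MIDI 50).
38 − 50 = -12, so the two pitches are 12 semitones apart.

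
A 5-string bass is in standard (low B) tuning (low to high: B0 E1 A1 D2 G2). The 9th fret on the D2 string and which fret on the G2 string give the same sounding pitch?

4

Fret 9 on D2 is MIDI 38 + 9 = 47 (B2). On the G2 string (open MIDI 43), that pitch is 47 − 43 = fret 4.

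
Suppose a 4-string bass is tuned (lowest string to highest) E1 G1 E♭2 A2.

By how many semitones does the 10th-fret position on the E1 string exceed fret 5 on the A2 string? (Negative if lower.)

E1 at fret 10 → D2 (MIDI 38); A2 at fret 5 → D3 (MIDI 50).
38 − 50 = -12, so the two pitches are 12 semitones apart.

-12 semitones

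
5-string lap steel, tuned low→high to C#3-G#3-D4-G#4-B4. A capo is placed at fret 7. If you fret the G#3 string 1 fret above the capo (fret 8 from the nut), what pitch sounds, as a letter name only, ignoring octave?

E

The capo raises the open G#3 by 7 semitones to D#4; fretting 1 more gives G#3 + 7 + 1 = G#3 + 8 semitones, landing on E.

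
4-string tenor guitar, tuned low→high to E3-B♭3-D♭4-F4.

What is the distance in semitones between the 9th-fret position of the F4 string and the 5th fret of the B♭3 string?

F4 at fret 9 → D5 (MIDI 74); B♭3 at fret 5 → E♭4 (MIDI 63).
74 − 63 = 11, so the two pitches are 11 semitones apart, with D5 the higher.

11 semitones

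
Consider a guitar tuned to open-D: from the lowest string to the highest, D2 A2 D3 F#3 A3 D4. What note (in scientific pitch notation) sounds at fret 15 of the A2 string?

Each fret is one semitone, so A2 + 15 = C4.

C4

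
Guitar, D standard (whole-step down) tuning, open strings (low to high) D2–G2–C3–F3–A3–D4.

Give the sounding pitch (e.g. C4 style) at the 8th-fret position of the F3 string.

The open F3 string plus 8 semitones: F–F#–G–G#–A–A#–B–C–C#.
The walk passes from B into C once, so the octave number goes from 3 to 4.
(Equivalently spelled Db4.)

C#4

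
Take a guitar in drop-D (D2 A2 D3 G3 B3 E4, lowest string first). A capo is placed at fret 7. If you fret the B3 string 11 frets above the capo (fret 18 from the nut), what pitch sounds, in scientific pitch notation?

The capo raises the open B3 by 7 semitones to F♯4; fretting 11 more gives B3 + 7 + 11 = B3 + 18 semitones = F5.

F5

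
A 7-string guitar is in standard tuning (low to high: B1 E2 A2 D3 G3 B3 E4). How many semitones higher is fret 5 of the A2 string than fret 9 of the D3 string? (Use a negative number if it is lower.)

-9 semitones

A2 at fret 5 → D3 (MIDI 50); D3 at fret 9 → B3 (MIDI 59).
50 − 59 = -9, so the two pitches are 9 semitones apart.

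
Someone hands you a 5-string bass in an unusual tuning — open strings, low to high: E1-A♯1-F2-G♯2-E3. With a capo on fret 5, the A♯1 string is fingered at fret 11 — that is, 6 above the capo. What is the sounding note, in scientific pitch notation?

The capo raises the open A♯1 by 5 semitones to D♯2; fretting 6 more gives A♯1 + 5 + 6 = A♯1 + 11 semitones = A2.

A2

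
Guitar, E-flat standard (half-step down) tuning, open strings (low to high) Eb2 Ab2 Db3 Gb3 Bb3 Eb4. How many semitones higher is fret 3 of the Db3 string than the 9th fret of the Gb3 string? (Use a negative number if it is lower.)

-11 semitones

Db3 at fret 3 → E3 (MIDI 52); Gb3 at fret 9 → Eb4 (MIDI 63).
52 − 63 = -11, so the two pitches are 11 semitones apart.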